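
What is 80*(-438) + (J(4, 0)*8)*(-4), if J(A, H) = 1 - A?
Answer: -34944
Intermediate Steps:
80*(-438) + (J(4, 0)*8)*(-4) = 80*(-438) + ((1 - 1*4)*8)*(-4) = -35040 + ((1 - 4)*8)*(-4) = -35040 - 3*8*(-4) = -35040 - 24*(-4) = -35040 + 96 = -34944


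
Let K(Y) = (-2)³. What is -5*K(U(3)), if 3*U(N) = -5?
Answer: 40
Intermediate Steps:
U(N) = -5/3 (U(N) = (⅓)*(-5) = -5/3)
K(Y) = -8
-5*K(U(3)) = -5*(-8) = 40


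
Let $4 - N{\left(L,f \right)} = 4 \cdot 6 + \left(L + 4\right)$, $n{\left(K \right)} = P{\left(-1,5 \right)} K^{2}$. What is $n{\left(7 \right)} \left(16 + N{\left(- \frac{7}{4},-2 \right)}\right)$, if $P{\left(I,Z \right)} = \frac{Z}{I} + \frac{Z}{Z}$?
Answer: $1225$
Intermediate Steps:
$P{\left(I,Z \right)} = 1 + \frac{Z}{I}$ ($P{\left(I,Z \right)} = \frac{Z}{I} + 1 = 1 + \frac{Z}{I}$)
$n{\left(K \right)} = - 4 K^{2}$ ($n{\left(K \right)} = \frac{-1 + 5}{-1} K^{2} = \left(-1\right) 4 K^{2} = - 4 K^{2}$)
$N{\left(L,f \right)} = -24 - L$ ($N{\left(L,f \right)} = 4 - \left(4 \cdot 6 + \left(L + 4\right)\right) = 4 - \left(24 + \left(4 + L\right)\right) = 4 - \left(28 + L\right) = -24 - L$)
$n{\left(7 \right)} \left(16 + N{\left(- \frac{7}{4},-2 \right)}\right) = - 4 \cdot 7^{2} \left(16 - \left(24 - \frac{7}{4}\right)\right) = \left(-4\right) 49 \left(16 - \left(24 - \frac{7}{4}\right)\right) = - 196 \left(16 - \frac{89}{4}\right) = \left(-196\right) \left(- \frac{25}{4}\right) = 1225$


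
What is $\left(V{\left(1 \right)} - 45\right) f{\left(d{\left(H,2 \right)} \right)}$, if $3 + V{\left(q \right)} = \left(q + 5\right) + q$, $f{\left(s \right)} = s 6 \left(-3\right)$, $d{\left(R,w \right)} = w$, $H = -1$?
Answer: $1476$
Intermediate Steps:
$f{\left(s \right)} = - 18 s$ ($f{\left(s \right)} = 6 s \left(-3\right) = - 18 s$)
$V{\left(q \right)} = 2 + 2 q$ ($V{\left(q \right)} = -3 + \left(\left(q + 5\right) + q\right) = -3 + \left(\left(5 + q\right) + q\right) = -3 + \left(5 + 2 q\right) = 2 + 2 q$)
$\left(V{\left(1 \right)} - 45\right) f{\left(d{\left(H,2 \right)} \right)} = \left(\left(2 + 2 \cdot 1\right) - 45\right) \left(\left(-18\right) 2\right) = \left(\left(2 + 2\right) - 45\right) \left(-36\right) = \left(4 - 45\right) \left(-36\right) = \left(-41\right) \left(-36\right) = 1476$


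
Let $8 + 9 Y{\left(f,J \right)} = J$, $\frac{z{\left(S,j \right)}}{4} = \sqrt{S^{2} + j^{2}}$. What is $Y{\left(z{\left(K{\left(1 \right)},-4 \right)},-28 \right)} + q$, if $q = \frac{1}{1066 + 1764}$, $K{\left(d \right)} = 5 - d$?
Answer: $- \frac{11319}{2830} \approx -3.9996$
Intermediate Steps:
$z{\left(S,j \right)} = 4 \sqrt{S^{2} + j^{2}}$
$Y{\left(f,J \right)} = - \frac{8}{9} + \frac{J}{9}$
$q = \frac{1}{2830} \approx 0.00035336$
$Y{\left(z{\left(K{\left(1 \right)},-4 \right)},-28 \right)} + q = \left(- \frac{8}{9} + \frac{1}{9} \left(-28\right)\right) + \frac{1}{2830} = \left(- \frac{8}{9} - \frac{28}{9}\right) + \frac{1}{2830} = -4 + \frac{1}{2830} = - \frac{11319}{2830}$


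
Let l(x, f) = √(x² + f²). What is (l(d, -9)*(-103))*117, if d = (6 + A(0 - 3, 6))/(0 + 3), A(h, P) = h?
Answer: -12051*√82 ≈ -1.0913e+5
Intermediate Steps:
d = 1 (d = (6 + (0 - 3))/(0 + 3) = (6 - 3)/3 = 3*(⅓) = 1)
l(x, f) = √(f² + x²)
(l(d, -9)*(-103))*117 = (√((-9)² + 1²)*(-103))*117 = (√(81 + 1)*(-103))*117 = (√82*(-103))*117 = -103*√82*117 = -12051*√82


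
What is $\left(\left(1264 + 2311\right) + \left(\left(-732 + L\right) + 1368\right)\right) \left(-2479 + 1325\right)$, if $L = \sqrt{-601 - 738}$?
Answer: $-4859494 - 1154 i \sqrt{1339} \approx -4.8595 \cdot 10^{6} - 42228.0 i$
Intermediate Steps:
$L = i \sqrt{1339}$ ($L = \sqrt{-1339} = i \sqrt{1339} \approx 36.592 i$)
$\left(\left(1264 + 2311\right) + \left(\left(-732 + L\right) + 1368\right)\right) \left(-2479 + 1325\right) = \left(\left(1264 + 2311\right) + \left(\left(-732 + i \sqrt{1339}\right) + 1368\right)\right) \left(-2479 + 1325\right) = \left(3575 + \left(636 + i \sqrt{1339}\right)\right) \left(-1154\right) = \left(4211 + i \sqrt{1339}\right) \left(-1154\right) = -4859494 - 1154 i \sqrt{1339}$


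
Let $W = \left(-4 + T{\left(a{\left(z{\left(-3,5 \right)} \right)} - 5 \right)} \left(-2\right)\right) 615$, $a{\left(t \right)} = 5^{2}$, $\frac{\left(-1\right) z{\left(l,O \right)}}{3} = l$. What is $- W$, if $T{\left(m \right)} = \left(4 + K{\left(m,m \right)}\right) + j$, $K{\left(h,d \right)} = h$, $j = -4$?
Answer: $27060$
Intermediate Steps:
$z{\left(l,O \right)} = - 3 l$
$a{\left(t \right)} = 25$
$T{\left(m \right)} = m$ ($T{\left(m \right)} = \left(4 + m\right) - 4 = m$)
$W = -27060$ ($W = \left(-4 + \left(25 - 5\right) \left(-2\right)\right) 615 = \left(-4 + 20 \left(-2\right)\right) 615 = \left(-4 - 40\right) 615 = \left(-44\right) 615 = -27060$)
$- W = \left(-1\right) \left(-27060\right) = 27060$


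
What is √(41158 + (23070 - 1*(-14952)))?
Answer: 2*√19795 ≈ 281.39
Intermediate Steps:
√(41158 + (23070 - 1*(-14952))) = √(41158 + (23070 + 14952)) = √(41158 + 38022) = √79180 = 2*√19795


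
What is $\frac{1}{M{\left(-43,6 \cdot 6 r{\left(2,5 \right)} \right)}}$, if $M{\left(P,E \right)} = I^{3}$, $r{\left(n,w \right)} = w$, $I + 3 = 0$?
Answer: $- \frac{1}{27} \approx -0.037037$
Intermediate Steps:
$I = -3$ ($I = -3 + 0 = -3$)
$M{\left(P,E \right)} = -27$ ($M{\left(P,E \right)} = \left(-3\right)^{3} = -27$)
$\frac{1}{M{\left(-43,6 \cdot 6 r{\left(2,5 \right)} \right)}} = \frac{1}{-27} = - \frac{1}{27}$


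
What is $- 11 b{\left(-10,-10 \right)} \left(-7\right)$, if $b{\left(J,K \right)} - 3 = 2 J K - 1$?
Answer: $15554$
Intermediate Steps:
$b{\left(J,K \right)} = 2 + 2 J K$ ($b{\left(J,K \right)} = 3 + \left(2 J K - 1\right) = 3 + \left(-1 + 2 J K\right) = 2 + 2 J K$)
$- 11 b{\left(-10,-10 \right)} \left(-7\right) = - 11 \left(2 + 2 \left(-10\right) \left(-10\right)\right) \left(-7\right) = - 11 \left(2 + 200\right) \left(-7\right) = \left(-11\right) 202 \left(-7\right) = \left(-2222\right) \left(-7\right) = 15554$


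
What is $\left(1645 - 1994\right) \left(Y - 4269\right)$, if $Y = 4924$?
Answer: $-228595$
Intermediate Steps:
$\left(1645 - 1994\right) \left(Y - 4269\right) = \left(1645 - 1994\right) \left(4924 - 4269\right) = \left(-349\right) 655 = -228595$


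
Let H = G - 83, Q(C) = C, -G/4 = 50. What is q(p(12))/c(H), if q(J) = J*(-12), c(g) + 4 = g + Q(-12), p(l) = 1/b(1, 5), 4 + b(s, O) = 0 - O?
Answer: -4/897 ≈ -0.0044593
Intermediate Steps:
G = -200 (G = -4*50 = -200)
b(s, O) = -4 - O (b(s, O) = -4 + (0 - O) = -4 - O)
H = -283 (H = -200 - 83 = -283)
p(l) = -1/9 (p(l) = 1/(-4 - 1*5) = 1/(-4 - 5) = 1/(-9) = -1/9)
c(g) = -16 + g (c(g) = -4 + (g - 12) = -4 + (-12 + g) = -16 + g)
q(J) = -12*J
q(p(12))/c(H) = (-12*(-1/9))/(-16 - 283) = (4/3)/(-299) = (4/3)*(-1/299) = -4/897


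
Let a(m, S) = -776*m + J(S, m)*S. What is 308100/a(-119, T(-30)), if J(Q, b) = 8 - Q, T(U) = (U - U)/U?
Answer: 77025/23086 ≈ 3.3364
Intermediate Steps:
T(U) = 0 (T(U) = 0/U = 0)
a(m, S) = -776*m + S*(8 - S) (a(m, S) = -776*m + (8 - S)*S = -776*m + S*(8 - S))
308100/a(-119, T(-30)) = 308100/(-776*(-119) - 1*0*(-8 + 0)) = 308100/(92344 - 1*0*(-8)) = 308100/(92344 + 0) = 308100/92344 = 308100*(1/92344) = 77025/23086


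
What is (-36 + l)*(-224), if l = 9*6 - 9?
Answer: -2016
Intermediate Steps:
l = 45 (l = 54 - 9 = 45)
(-36 + l)*(-224) = (-36 + 45)*(-224) = 9*(-224) = -2016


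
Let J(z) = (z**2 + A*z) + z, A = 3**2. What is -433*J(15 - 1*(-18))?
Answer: -614427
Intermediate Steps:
A = 9
J(z) = z**2 + 10*z (J(z) = (z**2 + 9*z) + z = z**2 + 10*z)
-433*J(15 - 1*(-18)) = -433*(15 - 1*(-18))*(10 + (15 - 1*(-18))) = -433*(15 + 18)*(10 + (15 + 18)) = -14289*(10 + 33) = -14289*43 = -433*1419 = -614427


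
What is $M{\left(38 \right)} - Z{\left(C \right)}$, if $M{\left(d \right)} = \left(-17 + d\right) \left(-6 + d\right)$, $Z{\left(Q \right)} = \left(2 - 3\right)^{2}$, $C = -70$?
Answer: $671$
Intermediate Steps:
$Z{\left(Q \right)} = 1$ ($Z{\left(Q \right)} = \left(-1\right)^{2} = 1$)
$M{\left(38 \right)} - Z{\left(C \right)} = \left(102 + 38^{2} - 874\right) - 1 = \left(102 + 1444 - 874\right) - 1 = 672 - 1 = 671$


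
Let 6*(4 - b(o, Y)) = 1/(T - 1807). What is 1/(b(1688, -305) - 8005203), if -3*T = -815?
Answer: -9212/73743893187 ≈ -1.2492e-7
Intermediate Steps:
T = 815/3 (T = -⅓*(-815) = 815/3 ≈ 271.67)
b(o, Y) = 36849/9212 (b(o, Y) = 4 - 1/(6*(815/3 - 1807)) = 4 - 1/(6*(-4606/3)) = 4 - ⅙*(-3/4606) = 4 + 1/9212 = 36849/9212)
1/(b(1688, -305) - 8005203) = 1/(36849/9212 - 8005203) = 1/(-73743893187/9212) = -9212/73743893187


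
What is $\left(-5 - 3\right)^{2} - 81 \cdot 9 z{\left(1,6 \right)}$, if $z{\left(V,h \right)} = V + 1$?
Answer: $-1394$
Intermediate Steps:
$z{\left(V,h \right)} = 1 + V$
$\left(-5 - 3\right)^{2} - 81 \cdot 9 z{\left(1,6 \right)} = \left(-5 - 3\right)^{2} - 81 \cdot 9 \left(1 + 1\right) = \left(-8\right)^{2} - 81 \cdot 9 \cdot 2 = 64 - 1458 = -1394$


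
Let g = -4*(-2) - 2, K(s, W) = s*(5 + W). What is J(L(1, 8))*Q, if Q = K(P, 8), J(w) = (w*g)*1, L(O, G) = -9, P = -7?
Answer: 4914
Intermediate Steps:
g = 6 (g = 8 - 2 = 6)
J(w) = 6*w (J(w) = (w*6)*1 = (6*w)*1 = 6*w)
Q = -91 (Q = -7*(5 + 8) = -7*13 = -91)
J(L(1, 8))*Q = (6*(-9))*(-91) = -54*(-91) = 4914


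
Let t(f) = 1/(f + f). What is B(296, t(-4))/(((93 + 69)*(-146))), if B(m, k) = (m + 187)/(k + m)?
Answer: -322/4665357 ≈ -6.9019e-5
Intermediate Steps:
t(f) = 1/(2*f)
B(m, k) = (187 + m)/(k + m)
B(296, t(-4))/(((93 + 69)*(-146))) = ((187 + 296)/((1/2)/(-4) + 296))/(((93 + 69)*(-146))) = (483/((1/2)*(-1/4) + 296))/((162*(-146))) = (483/(-1/8 + 296))/(-23652) = (483/(2367/8))*(-1/23652) = ((8/2367)*483)*(-1/23652) = (1288/789)*(-1/23652) = -322/4665357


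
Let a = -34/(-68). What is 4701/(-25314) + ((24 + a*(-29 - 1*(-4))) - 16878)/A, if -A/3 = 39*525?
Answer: 3290468/37021725 ≈ 0.088879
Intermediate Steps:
a = ½ (a = -34*(-1/68) = ½ ≈ 0.50000)
A = -61425 (A = -117*525 = -3*20475 = -61425)
4701/(-25314) + ((24 + a*(-29 - 1*(-4))) - 16878)/A = 4701/(-25314) + ((24 + (-29 - 1*(-4))/2) - 16878)/(-61425) = 4701*(-1/25314) + ((24 + (-29 + 4)/2) - 16878)*(-1/61425) = -1567/8438 + ((24 + (½)*(-25)) - 16878)*(-1/61425) = -1567/8438 + ((24 - 25/2) - 16878)*(-1/61425) = -1567/8438 + (23/2 - 16878)*(-1/61425) = -1567/8438 - 33733/2*(-1/61425) = -1567/8438 + 4819/17550 = 3290468/37021725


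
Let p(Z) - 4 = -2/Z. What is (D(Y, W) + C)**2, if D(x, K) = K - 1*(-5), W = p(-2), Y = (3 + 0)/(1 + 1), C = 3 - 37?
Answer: 576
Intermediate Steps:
p(Z) = 4 - 2/Z
C = -34
Y = 3/2 ≈ 1.5000
W = 5 (W = 4 - 2/(-2) = 4 - 2*(-1/2) = 4 + 1 = 5)
D(x, K) = 5 + K (D(x, K) = K + 5 = 5 + K)
(D(Y, W) + C)**2 = ((5 + 5) - 34)**2 = (10 - 34)**2 = (-24)**2 = 576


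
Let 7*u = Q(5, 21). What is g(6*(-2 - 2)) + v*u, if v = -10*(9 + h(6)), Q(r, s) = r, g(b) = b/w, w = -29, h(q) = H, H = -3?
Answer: -8532/203 ≈ -42.030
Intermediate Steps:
h(q) = -3
g(b) = -b/29 (g(b) = b/(-29) = b*(-1/29) = -b/29)
u = 5/7 (u = (⅐)*5 = 5/7 ≈ 0.71429)
v = -60 (v = -10*(9 - 3) = -10*6 = -60)
g(6*(-2 - 2)) + v*u = -6*(-2 - 2)/29 - 60*5/7 = -6*(-4)/29 - 300/7 = -1/29*(-24) - 300/7 = 24/29 - 300/7 = -8532/203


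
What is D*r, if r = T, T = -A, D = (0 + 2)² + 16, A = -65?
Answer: 1300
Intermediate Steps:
D = 20 (D = 2² + 16 = 4 + 16 = 20)
T = 65 (T = -1*(-65) = 65)
r = 65
D*r = 20*65 = 1300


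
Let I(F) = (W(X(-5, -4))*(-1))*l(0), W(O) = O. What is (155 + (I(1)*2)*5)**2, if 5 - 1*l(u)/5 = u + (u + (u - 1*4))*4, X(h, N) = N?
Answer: 18966025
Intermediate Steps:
l(u) = 105 - 45*u (l(u) = 25 - 5*(u + (u + (u - 1*4))*4) = 25 - 5*(u + (u + (u - 4))*4) = 25 - 5*(u + (u + (-4 + u))*4) = 25 - 5*(u + (-4 + 2*u)*4) = 25 - 5*(u + (-16 + 8*u)) = 25 - 5*(-16 + 9*u) = 25 + (80 - 45*u) = 105 - 45*u)
I(F) = 420 (I(F) = (-4*(-1))*(105 - 45*0) = 4*(105 + 0) = 4*105 = 420)
(155 + (I(1)*2)*5)**2 = (155 + (420*2)*5)**2 = (155 + 840*5)**2 = (155 + 4200)**2 = 4355**2 = 18966025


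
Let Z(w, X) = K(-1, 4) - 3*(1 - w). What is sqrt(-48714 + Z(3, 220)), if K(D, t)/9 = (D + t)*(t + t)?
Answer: 6*I*sqrt(1347) ≈ 220.21*I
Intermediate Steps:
K(D, t) = 18*t*(D + t) (K(D, t) = 9*((D + t)*(t + t)) = 9*((D + t)*(2*t)) = 9*(2*t*(D + t)) = 18*t*(D + t))
Z(w, X) = 213 + 3*w (Z(w, X) = 18*4*(-1 + 4) - 3*(1 - w) = 18*4*3 + (-3 + 3*w) = 216 + (-3 + 3*w) = 213 + 3*w)
sqrt(-48714 + Z(3, 220)) = sqrt(-48714 + (213 + 3*3)) = sqrt(-48714 + (213 + 9)) = sqrt(-48714 + 222) = sqrt(-48492) = 6*I*sqrt(1347)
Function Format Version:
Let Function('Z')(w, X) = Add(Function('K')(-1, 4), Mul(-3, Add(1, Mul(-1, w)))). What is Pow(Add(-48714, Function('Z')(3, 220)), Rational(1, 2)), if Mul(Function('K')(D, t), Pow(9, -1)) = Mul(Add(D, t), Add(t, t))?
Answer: Mul(6, I, Pow(1347, Rational(1, 2))) ≈ Mul(220.21, I)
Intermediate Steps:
Function('K')(D, t) = Mul(18, t, Add(D, t)) (Function('K')(D, t) = Mul(9, Mul(Add(D, t), Add(t, t))) = Mul(9, Mul(Add(D, t), Mul(2, t))) = Mul(9, Mul(2, t, Add(D, t))) = Mul(18, t, Add(D, t)))
Function('Z')(w, X) = Add(213, Mul(3, w)) (Function('Z')(w, X) = Add(Mul(18, 4, Add(-1, 4)), Mul(-3, Add(1, Mul(-1, w)))) = Add(Mul(18, 4, 3), Add(-3, Mul(3, w))) = Add(216, Add(-3, Mul(3, w))) = Add(213, Mul(3, w)))
Pow(Add(-48714, Function('Z')(3, 220)), Rational(1, 2)) = Pow(Add(-48714, Add(213, Mul(3, 3))), Rational(1, 2)) = Pow(Add(-48714, Add(213, 9)), Rational(1, 2)) = Pow(Add(-48714, 222), Rational(1, 2)) = Pow(-48492, Rational(1, 2)) = Mul(6, I, Pow(1347, Rational(1, 2)))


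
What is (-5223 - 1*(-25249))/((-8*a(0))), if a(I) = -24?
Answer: 10013/96 ≈ 104.30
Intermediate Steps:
(-5223 - 1*(-25249))/((-8*a(0))) = (-5223 - 1*(-25249))/((-8*(-24))) = (-5223 + 25249)/192 = 20026*(1/192) = 10013/96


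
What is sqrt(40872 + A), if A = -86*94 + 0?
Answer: 2*sqrt(8197) ≈ 181.07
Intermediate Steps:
A = -8084 (A = -8084 + 0 = -8084)
sqrt(40872 + A) = sqrt(40872 - 8084) = sqrt(32788) = 2*sqrt(8197)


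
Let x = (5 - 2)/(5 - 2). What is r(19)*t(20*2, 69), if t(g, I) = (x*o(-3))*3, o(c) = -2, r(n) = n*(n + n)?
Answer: -4332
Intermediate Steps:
r(n) = 2*n**2 (r(n) = n*(2*n) = 2*n**2)
x = 1 (x = 3/3 = 3*(1/3) = 1)
t(g, I) = -6 (t(g, I) = (1*(-2))*3 = -2*3 = -6)
r(19)*t(20*2, 69) = (2*19**2)*(-6) = (2*361)*(-6) = 722*(-6) = -4332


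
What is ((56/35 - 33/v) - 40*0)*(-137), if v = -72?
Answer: -33839/120 ≈ -281.99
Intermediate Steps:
((56/35 - 33/v) - 40*0)*(-137) = ((56/35 - 33/(-72)) - 40*0)*(-137) = ((56*(1/35) - 33*(-1/72)) + 0)*(-137) = ((8/5 + 11/24) + 0)*(-137) = (247/120 + 0)*(-137) = (247/120)*(-137) = -33839/120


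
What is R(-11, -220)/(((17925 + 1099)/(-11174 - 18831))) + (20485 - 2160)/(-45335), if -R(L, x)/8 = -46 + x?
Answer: -36187717240/10780663 ≈ -3356.7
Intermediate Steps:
R(L, x) = 368 - 8*x (R(L, x) = -8*(-46 + x) = 368 - 8*x)
R(-11, -220)/(((17925 + 1099)/(-11174 - 18831))) + (20485 - 2160)/(-45335) = (368 - 8*(-220))/(((17925 + 1099)/(-11174 - 18831))) + (20485 - 2160)/(-45335) = (368 + 1760)/((19024/(-30005))) + 18325*(-1/45335) = 2128/((19024*(-1/30005))) - 3665/9067 = 2128/(-19024/30005) - 3665/9067 = 2128*(-30005/19024) - 3665/9067 = -3990665/1189 - 3665/9067 = -36187717240/10780663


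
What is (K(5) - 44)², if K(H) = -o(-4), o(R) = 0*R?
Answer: 1936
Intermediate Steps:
o(R) = 0
K(H) = 0 (K(H) = -1*0 = 0)
(K(5) - 44)² = (0 - 44)² = (-44)² = 1936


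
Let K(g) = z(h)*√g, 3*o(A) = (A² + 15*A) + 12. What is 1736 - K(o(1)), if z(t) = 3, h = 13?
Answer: 1736 - 2*√21 ≈ 1726.8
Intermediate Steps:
o(A) = 4 + 5*A + A²/3 (o(A) = ((A² + 15*A) + 12)/3 = (12 + A² + 15*A)/3 = 4 + 5*A + A²/3)
K(g) = 3*√g
1736 - K(o(1)) = 1736 - 3*√(4 + 5*1 + (⅓)*1²) = 1736 - 3*√(4 + 5 + (⅓)*1) = 1736 - 3*√(4 + 5 + ⅓) = 1736 - 3*√(28/3) = 1736 - 3*2*√21/3 = 1736 - 2*√21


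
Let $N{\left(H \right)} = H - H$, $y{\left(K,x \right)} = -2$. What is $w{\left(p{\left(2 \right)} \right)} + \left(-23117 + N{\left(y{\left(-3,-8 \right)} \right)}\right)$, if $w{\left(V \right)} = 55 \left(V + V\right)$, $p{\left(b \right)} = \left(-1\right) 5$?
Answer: $-23667$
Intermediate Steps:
$p{\left(b \right)} = -5$
$w{\left(V \right)} = 110 V$ ($w{\left(V \right)} = 55 \cdot 2 V = 110 V$)
$N{\left(H \right)} = 0$
$w{\left(p{\left(2 \right)} \right)} + \left(-23117 + N{\left(y{\left(-3,-8 \right)} \right)}\right) = 110 \left(-5\right) + \left(-23117 + 0\right) = -550 - 23117 = -23667$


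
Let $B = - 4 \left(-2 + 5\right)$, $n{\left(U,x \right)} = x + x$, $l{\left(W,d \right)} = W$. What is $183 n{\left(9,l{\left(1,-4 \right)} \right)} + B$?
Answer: $354$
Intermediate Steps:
$n{\left(U,x \right)} = 2 x$
$B = -12$ ($B = \left(-4\right) 3 = -12$)
$183 n{\left(9,l{\left(1,-4 \right)} \right)} + B = 183 \cdot 2 \cdot 1 - 12 = 183 \cdot 2 - 12 = 366 - 12 = 354$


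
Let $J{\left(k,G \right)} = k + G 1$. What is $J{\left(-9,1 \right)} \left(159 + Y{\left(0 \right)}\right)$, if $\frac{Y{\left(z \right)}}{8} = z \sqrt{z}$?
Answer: $-1272$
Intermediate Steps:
$J{\left(k,G \right)} = G + k$ ($J{\left(k,G \right)} = k + G = G + k$)
$Y{\left(z \right)} = 8 z^{\frac{3}{2}}$ ($Y{\left(z \right)} = 8 z \sqrt{z} = 8 z^{\frac{3}{2}}$)
$J{\left(-9,1 \right)} \left(159 + Y{\left(0 \right)}\right) = \left(1 - 9\right) \left(159 + 8 \cdot 0^{\frac{3}{2}}\right) = - 8 \left(159 + 8 \cdot 0\right) = - 8 \left(159 + 0\right) = \left(-8\right) 159 = -1272$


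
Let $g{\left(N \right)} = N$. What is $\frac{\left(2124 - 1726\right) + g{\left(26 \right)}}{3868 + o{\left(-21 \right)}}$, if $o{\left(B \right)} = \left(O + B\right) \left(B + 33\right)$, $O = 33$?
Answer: $\frac{106}{1003} \approx 0.10568$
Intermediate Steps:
$o{\left(B \right)} = \left(33 + B\right)^{2}$ ($o{\left(B \right)} = \left(33 + B\right) \left(B + 33\right) = \left(33 + B\right) \left(33 + B\right) = \left(33 + B\right)^{2}$)
$\frac{\left(2124 - 1726\right) + g{\left(26 \right)}}{3868 + o{\left(-21 \right)}} = \frac{\left(2124 - 1726\right) + 26}{3868 + \left(1089 + \left(-21\right)^{2} + 66 \left(-21\right)\right)} = \frac{\left(2124 - 1726\right) + 26}{3868 + \left(1089 + 441 - 1386\right)} = \frac{398 + 26}{3868 + 144} = \frac{424}{4012} = 424 \cdot \frac{1}{4012} = \frac{106}{1003}$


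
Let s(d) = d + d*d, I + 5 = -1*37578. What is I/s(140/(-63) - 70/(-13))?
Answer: -514473687/180190 ≈ -2855.2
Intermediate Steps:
I = -37583 (I = -5 - 1*37578 = -5 - 37578 = -37583)
s(d) = d + d²
I/s(140/(-63) - 70/(-13)) = -37583*1/((1 + (140/(-63) - 70/(-13)))*(140/(-63) - 70/(-13))) = -37583*1/((1 + (140*(-1/63) - 70*(-1/13)))*(140*(-1/63) - 70*(-1/13))) = -37583*1/((1 + (-20/9 + 70/13))*(-20/9 + 70/13)) = -37583*117/(370*(1 + 370/117)) = -37583/((370/117)*(487/117)) = -37583/180190/13689 = -37583*13689/180190 = -514473687/180190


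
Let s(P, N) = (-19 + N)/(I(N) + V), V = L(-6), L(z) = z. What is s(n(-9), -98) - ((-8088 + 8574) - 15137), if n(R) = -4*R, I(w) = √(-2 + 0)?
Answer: 278720/19 + 117*I*√2/38 ≈ 14669.0 + 4.3543*I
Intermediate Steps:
V = -6
I(w) = I*√2 (I(w) = √(-2) = I*√2)
s(P, N) = (-19 + N)/(-6 + I*√2) (s(P, N) = (-19 + N)/(I*√2 - 6) = (-19 + N)/(-6 + I*√2))
s(n(-9), -98) - ((-8088 + 8574) - 15137) = -(-19 - 98)/(6 - I*√2) - ((-8088 + 8574) - 15137) = -1*(-117)/(6 - I*√2) - (486 - 15137) = 117/(6 - I*√2) - 1*(-14651) = 117/(6 - I*√2) + 14651 = 14651 + 117/(6 - I*√2)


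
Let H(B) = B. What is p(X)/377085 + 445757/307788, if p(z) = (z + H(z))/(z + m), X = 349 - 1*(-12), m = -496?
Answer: 581838342401/401753900700 ≈ 1.4482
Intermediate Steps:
X = 361 (X = 349 + 12 = 361)
p(z) = 2*z/(-496 + z) (p(z) = (z + z)/(z - 496) = (2*z)/(-496 + z) = 2*z/(-496 + z))
p(X)/377085 + 445757/307788 = (2*361/(-496 + 361))/377085 + 445757/307788 = (2*361/(-135))*(1/377085) + 445757*(1/307788) = (2*361*(-1/135))*(1/377085) + 34289/23676 = -722/135*1/377085 + 34289/23676 = -722/50906475 + 34289/23676 = 581838342401/401753900700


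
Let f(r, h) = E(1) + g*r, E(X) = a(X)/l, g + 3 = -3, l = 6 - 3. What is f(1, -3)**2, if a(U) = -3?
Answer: 49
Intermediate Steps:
l = 3
g = -6 (g = -3 - 3 = -6)
E(X) = -1 (E(X) = -3/3 = -3*1/3 = -1)
f(r, h) = -1 - 6*r
f(1, -3)**2 = (-1 - 6*1)**2 = (-1 - 6)**2 = (-7)**2 = 49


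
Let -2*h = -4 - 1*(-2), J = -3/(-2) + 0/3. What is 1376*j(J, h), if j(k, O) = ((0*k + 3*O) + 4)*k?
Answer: 14448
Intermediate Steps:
J = 3/2 (J = -3*(-½) + 0*(⅓) = 3/2 + 0 = 3/2 ≈ 1.5000)
h = 1 (h = -(-4 - 1*(-2))/2 = -(-4 + 2)/2 = -½*(-2) = 1)
j(k, O) = k*(4 + 3*O) (j(k, O) = ((0 + 3*O) + 4)*k = (3*O + 4)*k = (4 + 3*O)*k = k*(4 + 3*O))
1376*j(J, h) = 1376*(3*(4 + 3*1)/2) = 1376*(3*(4 + 3)/2) = 1376*((3/2)*7) = 1376*(21/2) = 14448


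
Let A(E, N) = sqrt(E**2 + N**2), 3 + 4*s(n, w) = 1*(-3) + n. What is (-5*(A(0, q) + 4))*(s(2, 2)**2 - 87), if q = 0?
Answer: 1720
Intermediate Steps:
s(n, w) = -3/2 + n/4 (s(n, w) = -3/4 + (1*(-3) + n)/4 = -3/4 + (-3 + n)/4 = -3/4 + (-3/4 + n/4) = -3/2 + n/4)
(-5*(A(0, q) + 4))*(s(2, 2)**2 - 87) = (-5*(sqrt(0**2 + 0**2) + 4))*((-3/2 + (1/4)*2)**2 - 87) = (-5*(sqrt(0 + 0) + 4))*((-3/2 + 1/2)**2 - 87) = (-5*(sqrt(0) + 4))*((-1)**2 - 87) = (-5*(0 + 4))*(1 - 87) = -5*4*(-86) = -20*(-86) = 1720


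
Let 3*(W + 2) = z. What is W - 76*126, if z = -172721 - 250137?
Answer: -451592/3 ≈ -1.5053e+5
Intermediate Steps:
z = -422858
W = -422864/3 (W = -2 + (⅓)*(-422858) = -2 - 422858/3 = -422864/3 ≈ -1.4095e+5)
W - 76*126 = -422864/3 - 76*126 = -422864/3 - 9576 = -451592/3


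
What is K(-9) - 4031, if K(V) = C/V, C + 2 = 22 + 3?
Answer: -36302/9 ≈ -4033.6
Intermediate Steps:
C = 23 (C = -2 + (22 + 3) = -2 + 25 = 23)
K(V) = 23/V
K(-9) - 4031 = 23/(-9) - 4031 = 23*(-⅑) - 4031 = -23/9 - 4031 = -36302/9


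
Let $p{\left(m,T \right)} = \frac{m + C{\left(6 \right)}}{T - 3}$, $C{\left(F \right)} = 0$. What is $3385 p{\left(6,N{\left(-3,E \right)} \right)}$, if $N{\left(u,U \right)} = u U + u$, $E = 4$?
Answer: $- \frac{3385}{3} \approx -1128.3$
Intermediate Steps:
$N{\left(u,U \right)} = u + U u$ ($N{\left(u,U \right)} = U u + u = u + U u$)
$p{\left(m,T \right)} = \frac{m}{-3 + T}$ ($p{\left(m,T \right)} = \frac{m + 0}{T - 3} = \frac{m}{-3 + T}$)
$3385 p{\left(6,N{\left(-3,E \right)} \right)} = 3385 \frac{6}{-3 - 3 \left(1 + 4\right)} = 3385 \frac{6}{-3 - 15} = 3385 \frac{6}{-18} = 3385 \cdot 6 \left(- \frac{1}{18}\right) = 3385 \left(- \frac{1}{3}\right) = - \frac{3385}{3}$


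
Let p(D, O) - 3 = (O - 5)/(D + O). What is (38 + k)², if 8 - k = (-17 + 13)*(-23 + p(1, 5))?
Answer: 1156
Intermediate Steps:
p(D, O) = 3 + (-5 + O)/(D + O) (p(D, O) = 3 + (O - 5)/(D + O) = 3 + (-5 + O)/(D + O))
k = -72 (k = 8 - (-17 + 13)*(-23 + (-5 + 3*1 + 4*5)/(1 + 5)) = 8 - (-4)*(-23 + (-5 + 3 + 20)/6) = 8 - (-4)*(-23 + (⅙)*18) = 8 - (-4)*(-23 + 3) = 8 - (-4)*(-20) = 8 - 1*80 = 8 - 80 = -72)
(38 + k)² = (38 - 72)² = (-34)² = 1156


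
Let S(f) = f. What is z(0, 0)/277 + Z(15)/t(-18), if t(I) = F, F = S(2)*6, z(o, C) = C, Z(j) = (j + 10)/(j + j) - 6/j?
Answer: 13/360 ≈ 0.036111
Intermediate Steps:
Z(j) = -6/j + (10 + j)/(2*j) (Z(j) = (10 + j)/((2*j)) - 6/j = (10 + j)*(1/(2*j)) - 6/j = (10 + j)/(2*j) - 6/j = -6/j + (10 + j)/(2*j))
F = 12 (F = 2*6 = 12)
t(I) = 12
z(0, 0)/277 + Z(15)/t(-18) = 0/277 + ((1/2)*(-2 + 15)/15)/12 = 0*(1/277) + ((1/2)*(1/15)*13)*(1/12) = 0 + (13/30)*(1/12) = 0 + 13/360 = 13/360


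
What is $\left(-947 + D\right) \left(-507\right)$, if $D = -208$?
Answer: $585585$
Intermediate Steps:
$\left(-947 + D\right) \left(-507\right) = \left(-947 - 208\right) \left(-507\right) = \left(-1155\right) \left(-507\right) = 585585$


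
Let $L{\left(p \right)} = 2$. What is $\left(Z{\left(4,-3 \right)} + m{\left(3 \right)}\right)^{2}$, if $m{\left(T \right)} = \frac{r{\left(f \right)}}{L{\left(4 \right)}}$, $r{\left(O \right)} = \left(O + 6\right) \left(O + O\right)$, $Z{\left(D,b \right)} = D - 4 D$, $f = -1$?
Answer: $289$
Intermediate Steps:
$Z{\left(D,b \right)} = - 3 D$
$r{\left(O \right)} = 2 O \left(6 + O\right)$ ($r{\left(O \right)} = \left(6 + O\right) 2 O = 2 O \left(6 + O\right)$)
$m{\left(T \right)} = -5$ ($m{\left(T \right)} = \frac{2 \left(-1\right) \left(6 - 1\right)}{2} = 2 \left(-1\right) 5 \cdot \frac{1}{2} = \left(-10\right) \frac{1}{2} = -5$)
$\left(Z{\left(4,-3 \right)} + m{\left(3 \right)}\right)^{2} = \left(\left(-3\right) 4 - 5\right)^{2} = \left(-12 - 5\right)^{2} = \left(-17\right)^{2} = 289$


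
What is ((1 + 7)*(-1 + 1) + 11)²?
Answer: 121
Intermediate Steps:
((1 + 7)*(-1 + 1) + 11)² = (8*0 + 11)² = (0 + 11)² = 11² = 121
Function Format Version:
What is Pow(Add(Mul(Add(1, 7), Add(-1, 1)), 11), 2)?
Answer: 121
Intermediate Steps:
Pow(Add(Mul(Add(1, 7), Add(-1, 1)), 11), 2) = Pow(Add(Mul(8, 0), 11), 2) = Pow(Add(0, 11), 2) = Pow(11, 2) = 121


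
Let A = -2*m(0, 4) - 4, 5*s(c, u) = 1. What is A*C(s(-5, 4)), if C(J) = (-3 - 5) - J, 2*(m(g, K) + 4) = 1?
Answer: -123/5 ≈ -24.600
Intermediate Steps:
s(c, u) = ⅕ (s(c, u) = (⅕)*1 = ⅕)
m(g, K) = -7/2 (m(g, K) = -4 + (½)*1 = -4 + ½ = -7/2)
C(J) = -8 - J
A = 3 (A = -2*(-7/2) - 4 = 7 - 4 = 3)
A*C(s(-5, 4)) = 3*(-8 - 1*⅕) = 3*(-8 - ⅕) = 3*(-41/5) = -123/5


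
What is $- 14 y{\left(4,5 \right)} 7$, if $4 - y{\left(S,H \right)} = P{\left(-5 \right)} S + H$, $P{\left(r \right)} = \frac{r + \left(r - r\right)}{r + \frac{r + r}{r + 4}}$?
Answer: $-294$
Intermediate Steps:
$P{\left(r \right)} = \frac{r}{r + \frac{2 r}{4 + r}}$ ($P{\left(r \right)} = \frac{r + 0}{r + \frac{2 r}{4 + r}} = \frac{r}{r + \frac{2 r}{4 + r}}$)
$y{\left(S,H \right)} = 4 + S - H$ ($y{\left(S,H \right)} = 4 - \left(\frac{4 - 5}{6 - 5} S + H\right) = 4 - \left(1^{-1} \left(-1\right) S + H\right) = 4 - \left(1 \left(-1\right) S + H\right) = 4 - \left(- S + H\right) = 4 - \left(H - S\right) = 4 + S - H$)
$- 14 y{\left(4,5 \right)} 7 = - 14 \left(4 + 4 - 5\right) 7 = \left(-14\right) 3 \cdot 7 = \left(-42\right) 7 = -294$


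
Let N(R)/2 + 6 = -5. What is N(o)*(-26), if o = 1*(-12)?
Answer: 572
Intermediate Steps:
o = -12
N(R) = -22 (N(R) = -12 + 2*(-5) = -12 - 10 = -22)
N(o)*(-26) = -22*(-26) = 572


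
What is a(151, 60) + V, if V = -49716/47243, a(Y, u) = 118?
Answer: 5524958/47243 ≈ 116.95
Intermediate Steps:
V = -49716/47243 (V = -49716*1/47243 = -49716/47243 ≈ -1.0523)
a(151, 60) + V = 118 - 49716/47243 = 5524958/47243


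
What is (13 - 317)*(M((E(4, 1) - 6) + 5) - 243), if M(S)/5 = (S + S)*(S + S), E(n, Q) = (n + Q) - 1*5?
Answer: 67792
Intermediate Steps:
E(n, Q) = -5 + Q + n (E(n, Q) = (Q + n) - 5 = -5 + Q + n)
M(S) = 20*S² (M(S) = 5*((S + S)*(S + S)) = 5*((2*S)*(2*S)) = 5*(4*S²) = 20*S²)
(13 - 317)*(M((E(4, 1) - 6) + 5) - 243) = (13 - 317)*(20*(((-5 + 1 + 4) - 6) + 5)² - 243) = -304*(20*((0 - 6) + 5)² - 243) = -304*(20*(-6 + 5)² - 243) = -304*(20*(-1)² - 243) = -304*(20*1 - 243) = -304*(20 - 243) = -304*(-223) = 67792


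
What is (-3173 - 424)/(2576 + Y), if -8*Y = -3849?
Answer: -28776/24457 ≈ -1.1766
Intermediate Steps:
Y = 3849/8 (Y = -⅛*(-3849) = 3849/8 ≈ 481.13)
(-3173 - 424)/(2576 + Y) = (-3173 - 424)/(2576 + 3849/8) = -3597/24457/8 = -3597*8/24457 = -28776/24457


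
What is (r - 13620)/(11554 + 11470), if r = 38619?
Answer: 24999/23024 ≈ 1.0858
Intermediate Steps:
(r - 13620)/(11554 + 11470) = (38619 - 13620)/(11554 + 11470) = 24999/23024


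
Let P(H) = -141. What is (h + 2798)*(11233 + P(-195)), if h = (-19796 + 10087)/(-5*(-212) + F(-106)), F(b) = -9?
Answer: 32510529988/1051 ≈ 3.0933e+7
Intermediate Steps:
h = -9709/1051 (h = (-19796 + 10087)/(-5*(-212) - 9) = -9709/(1060 - 9) = -9709/1051 ≈ -9.2379)
(h + 2798)*(11233 + P(-195)) = (-9709/1051 + 2798)*(11233 - 141) = (2930989/1051)*11092 = 32510529988/1051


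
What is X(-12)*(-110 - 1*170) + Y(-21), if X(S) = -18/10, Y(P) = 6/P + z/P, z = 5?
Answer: 10573/21 ≈ 503.48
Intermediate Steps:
Y(P) = 11/P (Y(P) = 6/P + 5/P = 11/P)
X(S) = -9/5 (X(S) = -18*⅒ = -9/5)
X(-12)*(-110 - 1*170) + Y(-21) = -9*(-110 - 1*170)/5 + 11/(-21) = -9*(-110 - 170)/5 + 11*(-1/21) = -9/5*(-280) - 11/21 = 504 - 11/21 = 10573/21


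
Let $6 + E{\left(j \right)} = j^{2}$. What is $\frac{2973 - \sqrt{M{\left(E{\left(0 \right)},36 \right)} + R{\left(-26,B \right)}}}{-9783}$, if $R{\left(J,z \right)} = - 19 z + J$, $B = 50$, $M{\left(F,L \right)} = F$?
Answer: $- \frac{991}{3261} + \frac{i \sqrt{982}}{9783} \approx -0.30389 + 0.0032032 i$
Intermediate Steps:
$E{\left(j \right)} = -6 + j^{2}$
$R{\left(J,z \right)} = J - 19 z$
$\frac{2973 - \sqrt{M{\left(E{\left(0 \right)},36 \right)} + R{\left(-26,B \right)}}}{-9783} = \frac{2973 - \sqrt{\left(-6 + 0^{2}\right) - 976}}{-9783} = \left(2973 - \sqrt{\left(-6 + 0\right) - 976}\right) \left(- \frac{1}{9783}\right) = \left(2973 - \sqrt{-6 - 976}\right) \left(- \frac{1}{9783}\right) = \left(2973 - \sqrt{-982}\right) \left(- \frac{1}{9783}\right) = \left(2973 - i \sqrt{982}\right) \left(- \frac{1}{9783}\right) = - \frac{991}{3261} + \frac{i \sqrt{982}}{9783}$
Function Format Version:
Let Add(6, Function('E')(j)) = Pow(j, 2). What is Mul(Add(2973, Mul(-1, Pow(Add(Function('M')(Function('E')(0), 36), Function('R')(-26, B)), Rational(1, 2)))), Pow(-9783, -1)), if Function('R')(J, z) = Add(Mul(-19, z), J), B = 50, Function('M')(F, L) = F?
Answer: Add(Rational(-991, 3261), Mul(Rational(1, 9783), I, Pow(982, Rational(1, 2)))) ≈ Add(-0.30389, Mul(0.0032032, I))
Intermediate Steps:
Function('E')(j) = Add(-6, Pow(j, 2))
Function('R')(J, z) = Add(J, Mul(-19, z))
Mul(Add(2973, Mul(-1, Pow(Add(Function('M')(Function('E')(0), 36), Function('R')(-26, B)), Rational(1, 2)))), Pow(-9783, -1)) = Mul(Add(2973, Mul(-1, Pow(Add(Add(-6, Pow(0, 2)), Add(-26, Mul(-19, 50))), Rational(1, 2)))), Pow(-9783, -1)) = Mul(Add(2973, Mul(-1, Pow(Add(Add(-6, 0), Add(-26, -950)), Rational(1, 2)))), Rational(-1, 9783)) = Mul(Add(2973, Mul(-1, Pow(Add(-6, -976), Rational(1, 2)))), Rational(-1, 9783)) = Mul(Add(2973, Mul(-1, Pow(-982, Rational(1, 2)))), Rational(-1, 9783)) = Mul(Add(2973, Mul(-1, Mul(I, Pow(982, Rational(1, 2))))), Rational(-1, 9783)) = Mul(Add(2973, Mul(-1, I, Pow(982, Rational(1, 2)))), Rational(-1, 9783)) = Add(Rational(-991, 3261), Mul(Rational(1, 9783), I, Pow(982, Rational(1, 2))))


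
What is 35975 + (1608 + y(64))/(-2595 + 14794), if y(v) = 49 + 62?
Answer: 438860744/12199 ≈ 35975.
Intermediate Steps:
y(v) = 111
35975 + (1608 + y(64))/(-2595 + 14794) = 35975 + (1608 + 111)/(-2595 + 14794) = 35975 + 1719/12199 = 438860744/12199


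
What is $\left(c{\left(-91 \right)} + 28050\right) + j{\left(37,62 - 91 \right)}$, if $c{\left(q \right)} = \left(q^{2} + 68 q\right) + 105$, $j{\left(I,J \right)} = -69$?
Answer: $30179$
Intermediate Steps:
$c{\left(q \right)} = 105 + q^{2} + 68 q$
$\left(c{\left(-91 \right)} + 28050\right) + j{\left(37,62 - 91 \right)} = \left(\left(105 + \left(-91\right)^{2} + 68 \left(-91\right)\right) + 28050\right) - 69 = \left(\left(105 + 8281 - 6188\right) + 28050\right) - 69 = \left(2198 + 28050\right) - 69 = 30248 - 69 = 30179$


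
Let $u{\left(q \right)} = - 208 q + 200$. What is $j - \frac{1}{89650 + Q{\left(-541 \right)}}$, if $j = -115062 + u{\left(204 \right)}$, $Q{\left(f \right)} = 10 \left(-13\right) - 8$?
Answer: $- \frac{14079700529}{89512} \approx -1.5729 \cdot 10^{5}$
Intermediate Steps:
$u{\left(q \right)} = 200 - 208 q$
$Q{\left(f \right)} = -138$ ($Q{\left(f \right)} = -130 - 8 = -138$)
$j = -157294$ ($j = -115062 + \left(200 - 42432\right) = -115062 - 42232 = -157294$)
$j - \frac{1}{89650 + Q{\left(-541 \right)}} = -157294 - \frac{1}{89650 - 138} = -157294 - \frac{1}{89512} = - \frac{14079700529}{89512}$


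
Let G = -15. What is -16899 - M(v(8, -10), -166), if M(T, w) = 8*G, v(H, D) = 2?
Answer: -16779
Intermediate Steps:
M(T, w) = -120 (M(T, w) = 8*(-15) = -120)
-16899 - M(v(8, -10), -166) = -16899 - 1*(-120) = -16899 + 120 = -16779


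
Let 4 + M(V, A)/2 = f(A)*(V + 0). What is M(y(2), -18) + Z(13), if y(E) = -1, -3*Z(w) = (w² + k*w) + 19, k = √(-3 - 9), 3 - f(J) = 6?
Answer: -194/3 - 26*I*√3/3 ≈ -64.667 - 15.011*I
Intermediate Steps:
f(J) = -3 (f(J) = 3 - 1*6 = 3 - 6 = -3)
k = 2*I*√3 (k = √(-12) = 2*I*√3 ≈ 3.4641*I)
Z(w) = -19/3 - w²/3 - 2*I*w*√3/3 (Z(w) = -((w² + (2*I*√3)*w) + 19)/3 = -((w² + 2*I*w*√3) + 19)/3 = -(19 + w² + 2*I*w*√3)/3 = -19/3 - w²/3 - 2*I*w*√3/3)
M(V, A) = -8 - 6*V (M(V, A) = -8 + 2*(-3*(V + 0)) = -8 + 2*(-3*V) = -8 - 6*V)
M(y(2), -18) + Z(13) = (-8 - 6*(-1)) + (-19/3 - ⅓*13² - ⅔*I*13*√3) = (-8 + 6) + (-19/3 - ⅓*169 - 26*I*√3/3) = -2 + (-19/3 - 169/3 - 26*I*√3/3) = -2 + (-188/3 - 26*I*√3/3) = -194/3 - 26*I*√3/3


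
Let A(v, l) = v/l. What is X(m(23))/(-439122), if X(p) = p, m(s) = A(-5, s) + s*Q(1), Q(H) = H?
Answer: -262/5049903 ≈ -5.1882e-5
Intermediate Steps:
m(s) = s - 5/s (m(s) = -5/s + s*1 = -5/s + s = s - 5/s)
X(m(23))/(-439122) = (23 - 5/23)/(-439122) = (23 - 5*1/23)*(-1/439122) = (23 - 5/23)*(-1/439122) = (524/23)*(-1/439122) = -262/5049903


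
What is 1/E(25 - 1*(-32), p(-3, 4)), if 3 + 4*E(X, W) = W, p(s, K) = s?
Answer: -2/3 ≈ -0.66667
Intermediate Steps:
E(X, W) = -3/4 + W/4
1/E(25 - 1*(-32), p(-3, 4)) = 1/(-3/4 + (1/4)*(-3)) = 1/(-3/4 - 3/4) = 1/(-3/2) = -2/3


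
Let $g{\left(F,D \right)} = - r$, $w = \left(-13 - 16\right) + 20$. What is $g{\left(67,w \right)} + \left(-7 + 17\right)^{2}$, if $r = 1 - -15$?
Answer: $84$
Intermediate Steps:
$w = -9$ ($w = -29 + 20 = -9$)
$r = 16$ ($r = 1 + 15 = 16$)
$g{\left(F,D \right)} = -16$ ($g{\left(F,D \right)} = \left(-1\right) 16 = -16$)
$g{\left(67,w \right)} + \left(-7 + 17\right)^{2} = -16 + \left(-7 + 17\right)^{2} = -16 + 10^{2} = -16 + 100 = 84$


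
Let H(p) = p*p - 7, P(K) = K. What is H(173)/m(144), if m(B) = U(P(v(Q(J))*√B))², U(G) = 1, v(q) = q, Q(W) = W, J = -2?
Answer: 29922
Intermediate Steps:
H(p) = -7 + p² (H(p) = p² - 7 = -7 + p²)
m(B) = 1 (m(B) = 1² = 1)
H(173)/m(144) = (-7 + 173²)/1 = (-7 + 29929)*1 = 29922*1 = 29922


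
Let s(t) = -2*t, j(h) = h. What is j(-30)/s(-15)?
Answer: -1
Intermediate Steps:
j(-30)/s(-15) = -30/((-2*(-15))) = -30/30 = -30*1/30 = -1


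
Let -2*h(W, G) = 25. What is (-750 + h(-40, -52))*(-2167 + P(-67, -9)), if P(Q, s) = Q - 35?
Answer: 3460225/2 ≈ 1.7301e+6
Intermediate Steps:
h(W, G) = -25/2 (h(W, G) = -1/2*25 = -25/2)
P(Q, s) = -35 + Q
(-750 + h(-40, -52))*(-2167 + P(-67, -9)) = (-750 - 25/2)*(-2167 + (-35 - 67)) = -1525*(-2167 - 102)/2 = -1525/2*(-2269) = 3460225/2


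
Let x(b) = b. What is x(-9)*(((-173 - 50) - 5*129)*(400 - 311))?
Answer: 695268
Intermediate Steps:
x(-9)*(((-173 - 50) - 5*129)*(400 - 311)) = -9*((-173 - 50) - 5*129)*(400 - 311) = -9*(-223 - 645)*89 = -(-7812)*89 = -9*(-77252) = 695268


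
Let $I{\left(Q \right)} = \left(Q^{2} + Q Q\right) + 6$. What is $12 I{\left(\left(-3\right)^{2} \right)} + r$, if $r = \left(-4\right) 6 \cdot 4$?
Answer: $1920$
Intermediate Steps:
$r = -96$ ($r = \left(-24\right) 4 = -96$)
$I{\left(Q \right)} = 6 + 2 Q^{2}$ ($I{\left(Q \right)} = \left(Q^{2} + Q^{2}\right) + 6 = 2 Q^{2} + 6 = 6 + 2 Q^{2}$)
$12 I{\left(\left(-3\right)^{2} \right)} + r = 12 \left(6 + 2 \left(\left(-3\right)^{2}\right)^{2}\right) - 96 = 12 \left(6 + 2 \cdot 9^{2}\right) - 96 = 12 \left(6 + 2 \cdot 81\right) - 96 = 12 \left(6 + 162\right) - 96 = 12 \cdot 168 - 96 = 2016 - 96 = 1920$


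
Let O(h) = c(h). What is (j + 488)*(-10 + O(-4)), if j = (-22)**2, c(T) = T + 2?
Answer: -11664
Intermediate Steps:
c(T) = 2 + T
O(h) = 2 + h
j = 484
(j + 488)*(-10 + O(-4)) = (484 + 488)*(-10 + (2 - 4)) = 972*(-10 - 2) = 972*(-12) = -11664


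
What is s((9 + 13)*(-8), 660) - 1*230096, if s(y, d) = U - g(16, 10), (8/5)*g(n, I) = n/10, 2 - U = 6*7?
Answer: -230137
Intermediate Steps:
U = -40 (U = 2 - 6*7 = 2 - 1*42 = 2 - 42 = -40)
g(n, I) = n/16 (g(n, I) = 5*(n/10)/8 = n/16)
s(y, d) = -41 (s(y, d) = -40 - 16/16 = -40 - 1*1 = -40 - 1 = -41)
s((9 + 13)*(-8), 660) - 1*230096 = -41 - 1*230096 = -41 - 230096 = -230137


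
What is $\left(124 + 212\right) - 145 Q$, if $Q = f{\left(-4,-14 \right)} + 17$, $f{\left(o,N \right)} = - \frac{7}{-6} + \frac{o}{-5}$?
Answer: $- \frac{14485}{6} \approx -2414.2$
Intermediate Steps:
$f{\left(o,N \right)} = \frac{7}{6} - \frac{o}{5}$ ($f{\left(o,N \right)} = \left(-7\right) \left(- \frac{1}{6}\right) + o \left(- \frac{1}{5}\right) = \frac{7}{6} - \frac{o}{5}$)
$Q = \frac{569}{30}$ ($Q = \left(\frac{7}{6} - - \frac{4}{5}\right) + 17 = \left(\frac{7}{6} + \frac{4}{5}\right) + 17 = \frac{59}{30} + 17 = \frac{569}{30} \approx 18.967$)
$\left(124 + 212\right) - 145 Q = \left(124 + 212\right) - \frac{16501}{6} = 336 - \frac{16501}{6} = - \frac{14485}{6}$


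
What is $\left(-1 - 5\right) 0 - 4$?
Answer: $-4$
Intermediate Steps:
$\left(-1 - 5\right) 0 - 4 = \left(-6\right) 0 + \left(-4 + 0\right) = 0 - 4 = -4$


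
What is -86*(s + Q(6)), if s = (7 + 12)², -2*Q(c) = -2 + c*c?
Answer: -29584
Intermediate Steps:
Q(c) = 1 - c²/2 (Q(c) = -(-2 + c*c)/2 = -(-2 + c²)/2 = 1 - c²/2)
s = 361 (s = 19² = 361)
-86*(s + Q(6)) = -86*(361 + (1 - ½*6²)) = -86*(361 + (1 - ½*36)) = -86*(361 + (1 - 18)) = -86*(361 - 17) = -86*344 = -29584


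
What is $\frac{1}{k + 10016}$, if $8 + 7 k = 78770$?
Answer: $\frac{7}{148874} \approx 4.702 \cdot 10^{-5}$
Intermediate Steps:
$k = \frac{78762}{7}$ ($k = - \frac{8}{7} + \frac{1}{7} \cdot 78770 = - \frac{8}{7} + \frac{78770}{7} = \frac{78762}{7} \approx 11252.0$)
$\frac{1}{k + 10016} = \frac{1}{\frac{78762}{7} + 10016} = \frac{1}{\frac{148874}{7}} = \frac{7}{148874}$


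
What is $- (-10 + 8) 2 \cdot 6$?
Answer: $24$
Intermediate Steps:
$- (-10 + 8) 2 \cdot 6 = \left(-1\right) \left(-2\right) 12 = 2 \cdot 12 = 24$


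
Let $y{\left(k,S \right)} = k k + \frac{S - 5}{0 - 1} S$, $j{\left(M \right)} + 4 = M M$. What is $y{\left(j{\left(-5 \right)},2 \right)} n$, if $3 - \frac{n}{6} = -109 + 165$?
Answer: $-142146$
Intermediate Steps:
$j{\left(M \right)} = -4 + M^{2}$ ($j{\left(M \right)} = -4 + M M = -4 + M^{2}$)
$n = -318$ ($n = 18 - 6 \left(-109 + 165\right) = 18 - 336 = -318$)
$y{\left(k,S \right)} = k^{2} + S \left(5 - S\right)$ ($y{\left(k,S \right)} = k^{2} + \frac{-5 + S}{-1} S = k^{2} + \left(-5 + S\right) \left(-1\right) S = k^{2} + \left(5 - S\right) S = k^{2} + S \left(5 - S\right)$)
$y{\left(j{\left(-5 \right)},2 \right)} n = \left(\left(-4 + \left(-5\right)^{2}\right)^{2} - 2^{2} + 5 \cdot 2\right) \left(-318\right) = \left(\left(-4 + 25\right)^{2} - 4 + 10\right) \left(-318\right) = \left(21^{2} - 4 + 10\right) \left(-318\right) = \left(441 - 4 + 10\right) \left(-318\right) = 447 \left(-318\right) = -142146$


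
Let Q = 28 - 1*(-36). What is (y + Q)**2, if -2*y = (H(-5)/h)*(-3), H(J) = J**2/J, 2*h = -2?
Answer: 20449/4 ≈ 5112.3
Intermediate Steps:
h = -1 (h = (1/2)*(-2) = -1)
H(J) = J
Q = 64 (Q = 28 + 36 = 64)
y = 15/2 (y = -(-5/(-1))*(-3)/2 = -(-5*(-1))*(-3)/2 = -5*(-3)/2 = -1/2*(-15) = 15/2 ≈ 7.5000)
(y + Q)**2 = (15/2 + 64)**2 = (143/2)**2 = 20449/4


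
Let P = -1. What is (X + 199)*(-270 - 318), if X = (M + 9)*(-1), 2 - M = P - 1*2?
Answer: -108780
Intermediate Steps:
M = 5 (M = 2 - (-1 - 1*2) = 2 - (-1 - 2) = 2 - 1*(-3) = 2 + 3 = 5)
X = -14 (X = (5 + 9)*(-1) = 14*(-1) = -14)
(X + 199)*(-270 - 318) = (-14 + 199)*(-270 - 318) = 185*(-588) = -108780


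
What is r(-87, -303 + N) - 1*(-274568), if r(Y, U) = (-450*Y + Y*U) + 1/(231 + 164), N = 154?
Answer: 129038996/395 ≈ 3.2668e+5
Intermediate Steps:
r(Y, U) = 1/395 - 450*Y + U*Y (r(Y, U) = (-450*Y + U*Y) + 1/395 = 1/395 - 450*Y + U*Y)
r(-87, -303 + N) - 1*(-274568) = (1/395 - 450*(-87) + (-303 + 154)*(-87)) - 1*(-274568) = (1/395 + 39150 - 149*(-87)) + 274568 = (1/395 + 39150 + 12963) + 274568 = 20584636/395 + 274568 = 129038996/395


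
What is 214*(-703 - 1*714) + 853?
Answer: -302385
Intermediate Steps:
214*(-703 - 1*714) + 853 = 214*(-703 - 714) + 853 = 214*(-1417) + 853 = -303238 + 853 = -302385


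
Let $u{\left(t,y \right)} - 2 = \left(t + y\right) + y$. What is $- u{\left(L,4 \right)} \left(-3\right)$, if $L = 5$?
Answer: $45$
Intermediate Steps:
$u{\left(t,y \right)} = 2 + t + 2 y$ ($u{\left(t,y \right)} = 2 + \left(\left(t + y\right) + y\right) = 2 + \left(t + 2 y\right) = 2 + t + 2 y$)
$- u{\left(L,4 \right)} \left(-3\right) = - (2 + 5 + 2 \cdot 4) \left(-3\right) = - (2 + 5 + 8) \left(-3\right) = \left(-1\right) 15 \left(-3\right) = \left(-15\right) \left(-3\right) = 45$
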